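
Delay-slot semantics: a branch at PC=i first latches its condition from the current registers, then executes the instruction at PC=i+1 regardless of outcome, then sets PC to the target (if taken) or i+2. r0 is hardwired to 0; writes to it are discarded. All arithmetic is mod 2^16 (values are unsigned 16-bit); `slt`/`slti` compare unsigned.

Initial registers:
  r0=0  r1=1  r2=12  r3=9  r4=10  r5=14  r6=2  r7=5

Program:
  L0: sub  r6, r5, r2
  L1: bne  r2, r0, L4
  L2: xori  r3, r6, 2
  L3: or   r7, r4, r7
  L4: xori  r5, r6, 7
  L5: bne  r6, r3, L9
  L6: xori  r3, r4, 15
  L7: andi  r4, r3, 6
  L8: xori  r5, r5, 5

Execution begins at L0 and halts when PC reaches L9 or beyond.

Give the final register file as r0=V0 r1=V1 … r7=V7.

  step pc=0: sub  r6, r5, r2  regs=(0,1,12,9,10,14,2,5)
  step pc=1: bne  r2, r0, L4  cond=T  regs=(0,1,12,9,10,14,2,5)
  step pc=2: xori  r3, r6, 2  regs=(0,1,12,0,10,14,2,5)
  step pc=4: xori  r5, r6, 7  regs=(0,1,12,0,10,5,2,5)
  step pc=5: bne  r6, r3, L9  cond=T  regs=(0,1,12,0,10,5,2,5)
  step pc=6: xori  r3, r4, 15  regs=(0,1,12,5,10,5,2,5)

r0=0 r1=1 r2=12 r3=5 r4=10 r5=5 r6=2 r7=5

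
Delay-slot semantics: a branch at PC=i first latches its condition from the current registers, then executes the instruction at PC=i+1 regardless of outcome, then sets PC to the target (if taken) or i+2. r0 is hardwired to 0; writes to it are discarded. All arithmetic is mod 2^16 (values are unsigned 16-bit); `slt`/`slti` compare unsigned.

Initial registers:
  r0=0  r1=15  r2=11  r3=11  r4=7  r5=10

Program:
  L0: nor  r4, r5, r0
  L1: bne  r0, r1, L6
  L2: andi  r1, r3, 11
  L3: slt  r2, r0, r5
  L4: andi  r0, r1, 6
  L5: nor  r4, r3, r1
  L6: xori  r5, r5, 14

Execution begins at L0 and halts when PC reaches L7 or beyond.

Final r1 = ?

11

  step pc=0: nor  r4, r5, r0  regs=(0,15,11,11,65525,10)
  step pc=1: bne  r0, r1, L6  cond=T  regs=(0,15,11,11,65525,10)
  step pc=2: andi  r1, r3, 11  regs=(0,11,11,11,65525,10)
  step pc=6: xori  r5, r5, 14  regs=(0,11,11,11,65525,4)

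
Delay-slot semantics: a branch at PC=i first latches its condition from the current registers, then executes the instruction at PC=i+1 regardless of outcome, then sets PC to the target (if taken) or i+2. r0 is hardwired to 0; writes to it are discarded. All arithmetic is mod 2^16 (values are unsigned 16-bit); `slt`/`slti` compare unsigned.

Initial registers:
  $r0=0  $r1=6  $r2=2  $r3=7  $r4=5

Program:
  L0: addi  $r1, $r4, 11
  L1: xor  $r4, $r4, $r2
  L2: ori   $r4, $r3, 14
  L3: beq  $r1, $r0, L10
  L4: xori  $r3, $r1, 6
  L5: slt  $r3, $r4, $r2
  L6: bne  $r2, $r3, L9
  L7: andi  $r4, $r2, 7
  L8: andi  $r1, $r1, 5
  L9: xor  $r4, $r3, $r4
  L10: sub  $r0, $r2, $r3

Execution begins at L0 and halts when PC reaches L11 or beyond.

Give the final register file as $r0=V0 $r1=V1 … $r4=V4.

PC=0  addi  $r1, $r4, 11     | $r0=0 $r1=16 $r2=2 $r3=7 $r4=5
PC=1  xor  $r4, $r4, $r2     | $r0=0 $r1=16 $r2=2 $r3=7 $r4=7
PC=2  ori   $r4, $r3, 14     | $r0=0 $r1=16 $r2=2 $r3=7 $r4=15
PC=3  beq  $r1, $r0, L10     | $r0=0 $r1=16 $r2=2 $r3=7 $r4=15  [not taken]
PC=4  xori  $r3, $r1, 6      | $r0=0 $r1=16 $r2=2 $r3=22 $r4=15
PC=5  slt  $r3, $r4, $r2     | $r0=0 $r1=16 $r2=2 $r3=0 $r4=15
PC=6  bne  $r2, $r3, L9      | $r0=0 $r1=16 $r2=2 $r3=0 $r4=15  [TAKEN]
PC=7  andi  $r4, $r2, 7      | $r0=0 $r1=16 $r2=2 $r3=0 $r4=2
PC=9  xor  $r4, $r3, $r4     | $r0=0 $r1=16 $r2=2 $r3=0 $r4=2
PC=10 sub  $r0, $r2, $r3     | $r0=0 $r1=16 $r2=2 $r3=0 $r4=2

$r0=0 $r1=16 $r2=2 $r3=0 $r4=2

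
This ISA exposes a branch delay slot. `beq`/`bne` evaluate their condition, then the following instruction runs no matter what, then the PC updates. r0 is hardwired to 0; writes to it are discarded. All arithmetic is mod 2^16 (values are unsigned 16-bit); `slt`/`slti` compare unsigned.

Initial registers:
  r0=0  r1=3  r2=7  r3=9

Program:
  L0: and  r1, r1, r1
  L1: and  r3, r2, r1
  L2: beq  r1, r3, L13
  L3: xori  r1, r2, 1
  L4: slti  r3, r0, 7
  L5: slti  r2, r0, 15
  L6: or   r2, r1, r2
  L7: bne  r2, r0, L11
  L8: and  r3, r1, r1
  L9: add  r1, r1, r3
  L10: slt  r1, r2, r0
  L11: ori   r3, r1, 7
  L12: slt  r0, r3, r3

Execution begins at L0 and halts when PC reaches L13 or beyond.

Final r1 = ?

PC=0  and  r1, r1, r1        | r0=0 r1=3 r2=7 r3=9
PC=1  and  r3, r2, r1        | r0=0 r1=3 r2=7 r3=3
PC=2  beq  r1, r3, L13       | r0=0 r1=3 r2=7 r3=3  [TAKEN]
PC=3  xori  r1, r2, 1        | r0=0 r1=6 r2=7 r3=3

6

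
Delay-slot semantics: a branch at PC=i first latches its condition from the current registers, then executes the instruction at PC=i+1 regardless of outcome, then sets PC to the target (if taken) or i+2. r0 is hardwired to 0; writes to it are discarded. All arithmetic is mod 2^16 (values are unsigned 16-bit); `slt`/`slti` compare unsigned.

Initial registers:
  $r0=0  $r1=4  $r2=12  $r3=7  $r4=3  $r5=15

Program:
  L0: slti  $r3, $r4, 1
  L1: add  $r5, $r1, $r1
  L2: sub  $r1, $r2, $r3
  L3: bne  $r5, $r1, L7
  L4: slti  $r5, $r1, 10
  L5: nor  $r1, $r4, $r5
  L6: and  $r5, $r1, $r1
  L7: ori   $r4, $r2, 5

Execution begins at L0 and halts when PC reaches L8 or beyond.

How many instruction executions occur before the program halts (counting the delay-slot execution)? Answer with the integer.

6

  step pc=0: slti  $r3, $r4, 1  regs=(0,4,12,0,3,15)
  step pc=1: add  $r5, $r1, $r1  regs=(0,4,12,0,3,8)
  step pc=2: sub  $r1, $r2, $r3  regs=(0,12,12,0,3,8)
  step pc=3: bne  $r5, $r1, L7  cond=T  regs=(0,12,12,0,3,8)
  step pc=4: slti  $r5, $r1, 10  regs=(0,12,12,0,3,0)
  step pc=7: ori   $r4, $r2, 5  regs=(0,12,12,0,13,0)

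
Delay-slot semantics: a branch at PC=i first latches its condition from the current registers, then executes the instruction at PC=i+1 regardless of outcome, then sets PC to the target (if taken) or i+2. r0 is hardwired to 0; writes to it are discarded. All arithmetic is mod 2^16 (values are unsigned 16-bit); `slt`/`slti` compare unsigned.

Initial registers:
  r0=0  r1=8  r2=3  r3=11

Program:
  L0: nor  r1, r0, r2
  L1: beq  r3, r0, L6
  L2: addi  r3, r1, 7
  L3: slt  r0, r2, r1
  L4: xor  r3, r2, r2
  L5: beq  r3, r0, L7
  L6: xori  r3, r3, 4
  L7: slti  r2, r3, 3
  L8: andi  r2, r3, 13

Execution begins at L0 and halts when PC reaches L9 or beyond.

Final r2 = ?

  step pc=0: nor  r1, r0, r2  regs=(0,65532,3,11)
  step pc=1: beq  r3, r0, L6  cond=F  regs=(0,65532,3,11)
  step pc=2: addi  r3, r1, 7  regs=(0,65532,3,3)
  step pc=3: slt  r0, r2, r1  regs=(0,65532,3,3)
  step pc=4: xor  r3, r2, r2  regs=(0,65532,3,0)
  step pc=5: beq  r3, r0, L7  cond=T  regs=(0,65532,3,0)
  step pc=6: xori  r3, r3, 4  regs=(0,65532,3,4)
  step pc=7: slti  r2, r3, 3  regs=(0,65532,0,4)
  step pc=8: andi  r2, r3, 13  regs=(0,65532,4,4)

4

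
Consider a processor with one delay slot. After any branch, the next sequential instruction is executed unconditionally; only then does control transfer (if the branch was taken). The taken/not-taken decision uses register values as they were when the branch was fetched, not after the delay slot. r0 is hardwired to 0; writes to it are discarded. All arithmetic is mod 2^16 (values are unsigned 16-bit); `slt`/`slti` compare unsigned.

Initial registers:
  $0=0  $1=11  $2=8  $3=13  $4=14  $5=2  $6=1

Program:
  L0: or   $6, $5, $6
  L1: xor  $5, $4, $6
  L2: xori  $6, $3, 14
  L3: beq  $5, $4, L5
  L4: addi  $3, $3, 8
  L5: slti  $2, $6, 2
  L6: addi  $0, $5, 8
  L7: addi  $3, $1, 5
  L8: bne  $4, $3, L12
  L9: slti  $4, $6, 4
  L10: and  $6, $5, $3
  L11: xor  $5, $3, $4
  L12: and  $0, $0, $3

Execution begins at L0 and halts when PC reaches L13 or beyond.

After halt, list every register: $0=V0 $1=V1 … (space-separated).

[0] or   $6, $5, $6  →  {$0:0, $1:11, $2:8, $3:13, $4:14, $5:2, $6:3}
[1] xor  $5, $4, $6  →  {$0:0, $1:11, $2:8, $3:13, $4:14, $5:13, $6:3}
[2] xori  $6, $3, 14  →  {$0:0, $1:11, $2:8, $3:13, $4:14, $5:13, $6:3}
[3] beq  $5, $4, L5  →  {$0:0, $1:11, $2:8, $3:13, $4:14, $5:13, $6:3}  ⟨branch fallthrough⟩
[4] addi  $3, $3, 8  →  {$0:0, $1:11, $2:8, $3:21, $4:14, $5:13, $6:3}
[5] slti  $2, $6, 2  →  {$0:0, $1:11, $2:0, $3:21, $4:14, $5:13, $6:3}
[6] addi  $0, $5, 8  →  {$0:0, $1:11, $2:0, $3:21, $4:14, $5:13, $6:3}
[7] addi  $3, $1, 5  →  {$0:0, $1:11, $2:0, $3:16, $4:14, $5:13, $6:3}
[8] bne  $4, $3, L12  →  {$0:0, $1:11, $2:0, $3:16, $4:14, $5:13, $6:3}  ⟨branch taken⟩
[9] slti  $4, $6, 4  →  {$0:0, $1:11, $2:0, $3:16, $4:1, $5:13, $6:3}
[12] and  $0, $0, $3  →  {$0:0, $1:11, $2:0, $3:16, $4:1, $5:13, $6:3}

$0=0 $1=11 $2=0 $3=16 $4=1 $5=13 $6=3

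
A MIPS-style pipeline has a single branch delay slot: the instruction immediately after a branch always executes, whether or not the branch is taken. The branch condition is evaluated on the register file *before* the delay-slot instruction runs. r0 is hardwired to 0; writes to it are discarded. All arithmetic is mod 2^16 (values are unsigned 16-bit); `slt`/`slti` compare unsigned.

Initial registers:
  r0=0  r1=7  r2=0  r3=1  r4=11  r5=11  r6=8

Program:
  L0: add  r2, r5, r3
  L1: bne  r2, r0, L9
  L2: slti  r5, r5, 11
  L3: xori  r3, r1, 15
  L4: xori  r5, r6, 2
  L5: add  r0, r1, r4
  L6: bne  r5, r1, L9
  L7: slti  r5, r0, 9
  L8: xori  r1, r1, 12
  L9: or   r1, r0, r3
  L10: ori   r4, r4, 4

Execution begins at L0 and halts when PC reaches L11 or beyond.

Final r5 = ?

0

PC=0  add  r2, r5, r3        | r0=0 r1=7 r2=12 r3=1 r4=11 r5=11 r6=8
PC=1  bne  r2, r0, L9        | r0=0 r1=7 r2=12 r3=1 r4=11 r5=11 r6=8  [TAKEN]
PC=2  slti  r5, r5, 11       | r0=0 r1=7 r2=12 r3=1 r4=11 r5=0 r6=8
PC=9  or   r1, r0, r3        | r0=0 r1=1 r2=12 r3=1 r4=11 r5=0 r6=8
PC=10 ori   r4, r4, 4        | r0=0 r1=1 r2=12 r3=1 r4=15 r5=0 r6=8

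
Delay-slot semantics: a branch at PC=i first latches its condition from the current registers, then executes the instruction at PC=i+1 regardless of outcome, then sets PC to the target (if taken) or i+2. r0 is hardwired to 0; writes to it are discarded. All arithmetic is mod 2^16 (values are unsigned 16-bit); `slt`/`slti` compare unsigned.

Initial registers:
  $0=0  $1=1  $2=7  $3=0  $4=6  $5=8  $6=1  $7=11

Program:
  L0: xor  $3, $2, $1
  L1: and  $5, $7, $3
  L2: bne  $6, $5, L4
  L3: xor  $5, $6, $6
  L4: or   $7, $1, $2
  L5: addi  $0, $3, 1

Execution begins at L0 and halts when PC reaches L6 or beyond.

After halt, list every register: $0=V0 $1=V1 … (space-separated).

$0=0 $1=1 $2=7 $3=6 $4=6 $5=0 $6=1 $7=7

#0 xor  $3, $2, $1 ; 0/1/7/6/6/8/1/11
#1 and  $5, $7, $3 ; 0/1/7/6/6/2/1/11
#2 bne  $6, $5, L4 ; 0/1/7/6/6/2/1/11 ; →target
#3 xor  $5, $6, $6 ; 0/1/7/6/6/0/1/11
#4 or   $7, $1, $2 ; 0/1/7/6/6/0/1/7
#5 addi  $0, $3, 1 ; 0/1/7/6/6/0/1/7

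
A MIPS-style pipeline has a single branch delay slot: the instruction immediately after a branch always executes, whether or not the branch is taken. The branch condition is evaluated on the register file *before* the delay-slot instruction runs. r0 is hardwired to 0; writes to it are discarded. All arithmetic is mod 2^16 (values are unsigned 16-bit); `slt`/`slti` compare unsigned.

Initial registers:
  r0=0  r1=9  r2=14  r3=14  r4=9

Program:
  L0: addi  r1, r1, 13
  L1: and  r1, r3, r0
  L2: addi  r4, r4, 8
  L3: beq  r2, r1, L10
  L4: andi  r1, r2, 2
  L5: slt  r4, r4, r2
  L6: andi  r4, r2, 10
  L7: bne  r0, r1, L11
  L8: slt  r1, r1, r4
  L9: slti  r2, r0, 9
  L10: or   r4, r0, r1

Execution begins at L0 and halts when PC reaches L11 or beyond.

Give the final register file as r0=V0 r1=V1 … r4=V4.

r0=0 r1=1 r2=14 r3=14 r4=10

#0 addi  r1, r1, 13 ; 0/22/14/14/9
#1 and  r1, r3, r0 ; 0/0/14/14/9
#2 addi  r4, r4, 8 ; 0/0/14/14/17
#3 beq  r2, r1, L10 ; 0/0/14/14/17 ; →fallthru
#4 andi  r1, r2, 2 ; 0/2/14/14/17
#5 slt  r4, r4, r2 ; 0/2/14/14/0
#6 andi  r4, r2, 10 ; 0/2/14/14/10
#7 bne  r0, r1, L11 ; 0/2/14/14/10 ; →target
#8 slt  r1, r1, r4 ; 0/1/14/14/10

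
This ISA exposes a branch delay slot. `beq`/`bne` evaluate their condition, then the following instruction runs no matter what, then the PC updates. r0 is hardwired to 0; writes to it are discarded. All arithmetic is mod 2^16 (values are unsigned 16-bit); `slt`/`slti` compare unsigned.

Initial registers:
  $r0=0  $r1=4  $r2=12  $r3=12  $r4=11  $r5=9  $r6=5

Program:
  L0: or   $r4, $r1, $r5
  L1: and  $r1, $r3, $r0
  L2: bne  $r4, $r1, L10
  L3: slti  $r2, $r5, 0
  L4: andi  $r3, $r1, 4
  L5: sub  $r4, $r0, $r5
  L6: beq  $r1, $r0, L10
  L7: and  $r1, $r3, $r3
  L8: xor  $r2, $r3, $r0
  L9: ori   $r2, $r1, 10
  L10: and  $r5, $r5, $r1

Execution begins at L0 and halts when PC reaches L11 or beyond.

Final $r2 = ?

[0] or   $r4, $r1, $r5  →  {$r0:0, $r1:4, $r2:12, $r3:12, $r4:13, $r5:9, $r6:5}
[1] and  $r1, $r3, $r0  →  {$r0:0, $r1:0, $r2:12, $r3:12, $r4:13, $r5:9, $r6:5}
[2] bne  $r4, $r1, L10  →  {$r0:0, $r1:0, $r2:12, $r3:12, $r4:13, $r5:9, $r6:5}  ⟨branch taken⟩
[3] slti  $r2, $r5, 0  →  {$r0:0, $r1:0, $r2:0, $r3:12, $r4:13, $r5:9, $r6:5}
[10] and  $r5, $r5, $r1  →  {$r0:0, $r1:0, $r2:0, $r3:12, $r4:13, $r5:0, $r6:5}

0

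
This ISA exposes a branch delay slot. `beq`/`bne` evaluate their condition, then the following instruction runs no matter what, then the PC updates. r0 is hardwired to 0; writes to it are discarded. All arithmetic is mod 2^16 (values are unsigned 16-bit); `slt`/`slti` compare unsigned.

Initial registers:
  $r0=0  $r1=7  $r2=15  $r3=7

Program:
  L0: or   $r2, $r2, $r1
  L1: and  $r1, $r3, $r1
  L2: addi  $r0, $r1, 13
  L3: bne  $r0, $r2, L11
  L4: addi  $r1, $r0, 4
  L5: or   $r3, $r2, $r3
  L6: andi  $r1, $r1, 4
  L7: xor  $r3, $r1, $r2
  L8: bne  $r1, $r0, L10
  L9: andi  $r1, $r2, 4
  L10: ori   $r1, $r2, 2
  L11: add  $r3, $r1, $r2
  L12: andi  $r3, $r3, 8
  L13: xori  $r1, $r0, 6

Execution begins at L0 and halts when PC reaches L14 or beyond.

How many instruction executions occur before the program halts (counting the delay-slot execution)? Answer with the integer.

8

  step pc=0: or   $r2, $r2, $r1  regs=(0,7,15,7)
  step pc=1: and  $r1, $r3, $r1  regs=(0,7,15,7)
  step pc=2: addi  $r0, $r1, 13  regs=(0,7,15,7)
  step pc=3: bne  $r0, $r2, L11  cond=T  regs=(0,7,15,7)
  step pc=4: addi  $r1, $r0, 4  regs=(0,4,15,7)
  step pc=11: add  $r3, $r1, $r2  regs=(0,4,15,19)
  step pc=12: andi  $r3, $r3, 8  regs=(0,4,15,0)
  step pc=13: xori  $r1, $r0, 6  regs=(0,6,15,0)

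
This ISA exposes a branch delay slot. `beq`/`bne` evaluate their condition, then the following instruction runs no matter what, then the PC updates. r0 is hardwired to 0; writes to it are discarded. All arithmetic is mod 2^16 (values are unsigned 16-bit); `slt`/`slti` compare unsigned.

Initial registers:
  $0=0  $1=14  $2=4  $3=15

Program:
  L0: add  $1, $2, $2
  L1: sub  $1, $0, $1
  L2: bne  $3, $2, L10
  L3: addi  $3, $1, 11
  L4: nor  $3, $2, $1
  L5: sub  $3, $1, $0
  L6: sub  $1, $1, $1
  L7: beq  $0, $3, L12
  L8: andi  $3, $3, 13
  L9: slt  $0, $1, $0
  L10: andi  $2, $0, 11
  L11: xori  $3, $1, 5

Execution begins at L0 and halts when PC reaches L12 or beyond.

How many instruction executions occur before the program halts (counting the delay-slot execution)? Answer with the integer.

  step pc=0: add  $1, $2, $2  regs=(0,8,4,15)
  step pc=1: sub  $1, $0, $1  regs=(0,65528,4,15)
  step pc=2: bne  $3, $2, L10  cond=T  regs=(0,65528,4,15)
  step pc=3: addi  $3, $1, 11  regs=(0,65528,4,3)
  step pc=10: andi  $2, $0, 11  regs=(0,65528,0,3)
  step pc=11: xori  $3, $1, 5  regs=(0,65528,0,65533)

6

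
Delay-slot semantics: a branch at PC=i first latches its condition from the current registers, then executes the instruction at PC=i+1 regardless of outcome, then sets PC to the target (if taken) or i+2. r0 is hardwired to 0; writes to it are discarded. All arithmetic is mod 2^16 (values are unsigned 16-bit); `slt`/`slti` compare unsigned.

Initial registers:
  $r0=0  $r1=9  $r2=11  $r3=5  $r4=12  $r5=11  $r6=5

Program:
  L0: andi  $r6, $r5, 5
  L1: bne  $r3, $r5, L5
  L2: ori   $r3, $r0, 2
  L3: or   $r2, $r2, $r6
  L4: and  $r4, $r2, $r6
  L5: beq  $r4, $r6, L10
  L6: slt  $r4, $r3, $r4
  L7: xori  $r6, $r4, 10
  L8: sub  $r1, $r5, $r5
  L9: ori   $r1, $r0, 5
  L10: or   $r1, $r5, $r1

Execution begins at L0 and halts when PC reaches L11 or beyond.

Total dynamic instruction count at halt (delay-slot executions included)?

9

#0 andi  $r6, $r5, 5 ; 0/9/11/5/12/11/1
#1 bne  $r3, $r5, L5 ; 0/9/11/5/12/11/1 ; →target
#2 ori   $r3, $r0, 2 ; 0/9/11/2/12/11/1
#5 beq  $r4, $r6, L10 ; 0/9/11/2/12/11/1 ; →fallthru
#6 slt  $r4, $r3, $r4 ; 0/9/11/2/1/11/1
#7 xori  $r6, $r4, 10 ; 0/9/11/2/1/11/11
#8 sub  $r1, $r5, $r5 ; 0/0/11/2/1/11/11
#9 ori   $r1, $r0, 5 ; 0/5/11/2/1/11/11
#10 or   $r1, $r5, $r1 ; 0/15/11/2/1/11/11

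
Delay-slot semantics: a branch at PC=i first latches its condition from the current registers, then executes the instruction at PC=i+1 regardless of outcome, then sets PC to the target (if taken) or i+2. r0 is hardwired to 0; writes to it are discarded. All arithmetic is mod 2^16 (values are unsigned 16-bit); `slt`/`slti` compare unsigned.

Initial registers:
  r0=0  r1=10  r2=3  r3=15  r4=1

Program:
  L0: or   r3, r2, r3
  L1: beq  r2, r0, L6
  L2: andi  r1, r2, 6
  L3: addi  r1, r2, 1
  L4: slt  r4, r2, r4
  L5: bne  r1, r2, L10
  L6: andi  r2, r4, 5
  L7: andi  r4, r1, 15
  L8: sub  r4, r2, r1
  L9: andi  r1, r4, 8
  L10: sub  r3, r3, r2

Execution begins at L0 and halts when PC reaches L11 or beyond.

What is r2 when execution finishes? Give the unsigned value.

#0 or   r3, r2, r3 ; 0/10/3/15/1
#1 beq  r2, r0, L6 ; 0/10/3/15/1 ; →fallthru
#2 andi  r1, r2, 6 ; 0/2/3/15/1
#3 addi  r1, r2, 1 ; 0/4/3/15/1
#4 slt  r4, r2, r4 ; 0/4/3/15/0
#5 bne  r1, r2, L10 ; 0/4/3/15/0 ; →target
#6 andi  r2, r4, 5 ; 0/4/0/15/0
#10 sub  r3, r3, r2 ; 0/4/0/15/0

0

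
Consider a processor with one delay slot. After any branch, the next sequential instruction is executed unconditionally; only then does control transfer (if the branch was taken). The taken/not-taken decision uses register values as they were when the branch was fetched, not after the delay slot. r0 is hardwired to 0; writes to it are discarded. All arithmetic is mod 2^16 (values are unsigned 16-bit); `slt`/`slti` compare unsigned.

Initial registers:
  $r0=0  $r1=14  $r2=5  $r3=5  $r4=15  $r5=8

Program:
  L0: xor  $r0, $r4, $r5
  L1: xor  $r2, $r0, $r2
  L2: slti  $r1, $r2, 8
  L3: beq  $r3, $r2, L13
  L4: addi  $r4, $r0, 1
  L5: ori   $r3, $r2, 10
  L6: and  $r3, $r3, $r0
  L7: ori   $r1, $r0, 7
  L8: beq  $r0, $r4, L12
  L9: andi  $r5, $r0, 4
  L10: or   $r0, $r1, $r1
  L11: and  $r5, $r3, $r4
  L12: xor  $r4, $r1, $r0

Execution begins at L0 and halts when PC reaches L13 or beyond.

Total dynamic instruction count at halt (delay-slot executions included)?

5

#0 xor  $r0, $r4, $r5 ; 0/14/5/5/15/8
#1 xor  $r2, $r0, $r2 ; 0/14/5/5/15/8
#2 slti  $r1, $r2, 8 ; 0/1/5/5/15/8
#3 beq  $r3, $r2, L13 ; 0/1/5/5/15/8 ; →target
#4 addi  $r4, $r0, 1 ; 0/1/5/5/1/8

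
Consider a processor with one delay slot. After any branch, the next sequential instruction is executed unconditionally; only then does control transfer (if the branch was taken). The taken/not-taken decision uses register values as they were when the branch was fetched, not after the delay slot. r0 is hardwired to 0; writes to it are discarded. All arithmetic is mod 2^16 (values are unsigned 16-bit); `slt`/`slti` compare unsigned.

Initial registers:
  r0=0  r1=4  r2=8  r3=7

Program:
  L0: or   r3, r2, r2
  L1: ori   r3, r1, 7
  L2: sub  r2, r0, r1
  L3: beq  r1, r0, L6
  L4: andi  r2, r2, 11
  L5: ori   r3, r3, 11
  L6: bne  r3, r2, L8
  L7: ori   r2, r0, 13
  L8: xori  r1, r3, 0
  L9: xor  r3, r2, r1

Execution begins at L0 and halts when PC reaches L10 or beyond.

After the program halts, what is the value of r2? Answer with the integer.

[0] or   r3, r2, r2  →  {r0:0, r1:4, r2:8, r3:8}
[1] ori   r3, r1, 7  →  {r0:0, r1:4, r2:8, r3:7}
[2] sub  r2, r0, r1  →  {r0:0, r1:4, r2:65532, r3:7}
[3] beq  r1, r0, L6  →  {r0:0, r1:4, r2:65532, r3:7}  ⟨branch fallthrough⟩
[4] andi  r2, r2, 11  →  {r0:0, r1:4, r2:8, r3:7}
[5] ori   r3, r3, 11  →  {r0:0, r1:4, r2:8, r3:15}
[6] bne  r3, r2, L8  →  {r0:0, r1:4, r2:8, r3:15}  ⟨branch taken⟩
[7] ori   r2, r0, 13  →  {r0:0, r1:4, r2:13, r3:15}
[8] xori  r1, r3, 0  →  {r0:0, r1:15, r2:13, r3:15}
[9] xor  r3, r2, r1  →  {r0:0, r1:15, r2:13, r3:2}

13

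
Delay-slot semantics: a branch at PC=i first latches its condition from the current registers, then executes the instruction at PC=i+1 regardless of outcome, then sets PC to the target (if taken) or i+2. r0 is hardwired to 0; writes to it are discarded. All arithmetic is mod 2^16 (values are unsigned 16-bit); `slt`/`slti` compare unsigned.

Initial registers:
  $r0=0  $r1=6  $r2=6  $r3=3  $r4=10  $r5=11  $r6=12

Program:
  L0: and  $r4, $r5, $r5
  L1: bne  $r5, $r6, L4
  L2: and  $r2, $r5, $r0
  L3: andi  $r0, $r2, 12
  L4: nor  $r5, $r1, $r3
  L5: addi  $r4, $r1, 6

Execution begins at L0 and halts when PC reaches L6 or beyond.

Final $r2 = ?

PC=0  and  $r4, $r5, $r5     | $r0=0 $r1=6 $r2=6 $r3=3 $r4=11 $r5=11 $r6=12
PC=1  bne  $r5, $r6, L4      | $r0=0 $r1=6 $r2=6 $r3=3 $r4=11 $r5=11 $r6=12  [TAKEN]
PC=2  and  $r2, $r5, $r0     | $r0=0 $r1=6 $r2=0 $r3=3 $r4=11 $r5=11 $r6=12
PC=4  nor  $r5, $r1, $r3     | $r0=0 $r1=6 $r2=0 $r3=3 $r4=11 $r5=65528 $r6=12
PC=5  addi  $r4, $r1, 6      | $r0=0 $r1=6 $r2=0 $r3=3 $r4=12 $r5=65528 $r6=12

0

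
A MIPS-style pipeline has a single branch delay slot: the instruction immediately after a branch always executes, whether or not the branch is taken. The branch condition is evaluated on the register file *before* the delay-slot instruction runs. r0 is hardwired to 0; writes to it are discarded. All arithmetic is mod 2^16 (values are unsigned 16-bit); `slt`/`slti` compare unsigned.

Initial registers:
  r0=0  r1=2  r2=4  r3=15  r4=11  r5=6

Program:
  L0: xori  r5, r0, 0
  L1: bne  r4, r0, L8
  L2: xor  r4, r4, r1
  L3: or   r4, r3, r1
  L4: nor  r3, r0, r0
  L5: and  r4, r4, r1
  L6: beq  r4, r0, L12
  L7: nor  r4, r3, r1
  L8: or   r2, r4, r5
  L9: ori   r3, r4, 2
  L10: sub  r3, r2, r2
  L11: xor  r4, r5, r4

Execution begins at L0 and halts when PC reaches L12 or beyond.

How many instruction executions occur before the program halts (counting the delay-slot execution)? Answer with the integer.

7

#0 xori  r5, r0, 0 ; 0/2/4/15/11/0
#1 bne  r4, r0, L8 ; 0/2/4/15/11/0 ; →target
#2 xor  r4, r4, r1 ; 0/2/4/15/9/0
#8 or   r2, r4, r5 ; 0/2/9/15/9/0
#9 ori   r3, r4, 2 ; 0/2/9/11/9/0
#10 sub  r3, r2, r2 ; 0/2/9/0/9/0
#11 xor  r4, r5, r4 ; 0/2/9/0/9/0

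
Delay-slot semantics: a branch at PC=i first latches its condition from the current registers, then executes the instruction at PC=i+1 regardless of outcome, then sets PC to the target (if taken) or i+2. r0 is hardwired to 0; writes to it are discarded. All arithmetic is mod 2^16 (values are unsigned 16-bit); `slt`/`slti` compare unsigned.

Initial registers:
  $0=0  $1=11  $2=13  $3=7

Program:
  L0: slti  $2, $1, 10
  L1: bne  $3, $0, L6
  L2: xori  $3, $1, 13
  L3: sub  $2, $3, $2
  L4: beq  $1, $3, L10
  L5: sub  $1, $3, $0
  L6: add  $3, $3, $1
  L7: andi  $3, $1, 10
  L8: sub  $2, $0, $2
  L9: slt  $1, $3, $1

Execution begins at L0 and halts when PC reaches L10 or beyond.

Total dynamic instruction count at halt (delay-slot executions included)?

7

  step pc=0: slti  $2, $1, 10  regs=(0,11,0,7)
  step pc=1: bne  $3, $0, L6  cond=T  regs=(0,11,0,7)
  step pc=2: xori  $3, $1, 13  regs=(0,11,0,6)
  step pc=6: add  $3, $3, $1  regs=(0,11,0,17)
  step pc=7: andi  $3, $1, 10  regs=(0,11,0,10)
  step pc=8: sub  $2, $0, $2  regs=(0,11,0,10)
  step pc=9: slt  $1, $3, $1  regs=(0,1,0,10)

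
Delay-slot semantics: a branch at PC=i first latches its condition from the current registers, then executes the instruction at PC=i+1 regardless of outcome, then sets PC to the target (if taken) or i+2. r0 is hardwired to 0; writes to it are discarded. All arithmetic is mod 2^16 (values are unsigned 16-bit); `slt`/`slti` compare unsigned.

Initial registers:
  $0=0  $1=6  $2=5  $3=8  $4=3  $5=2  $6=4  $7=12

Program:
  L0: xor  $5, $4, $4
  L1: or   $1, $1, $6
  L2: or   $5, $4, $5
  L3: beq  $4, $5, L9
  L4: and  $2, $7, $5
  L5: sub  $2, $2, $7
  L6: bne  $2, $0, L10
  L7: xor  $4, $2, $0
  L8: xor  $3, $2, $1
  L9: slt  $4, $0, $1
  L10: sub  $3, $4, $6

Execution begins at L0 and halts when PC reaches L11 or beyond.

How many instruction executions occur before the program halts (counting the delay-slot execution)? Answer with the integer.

[0] xor  $5, $4, $4  →  {$0:0, $1:6, $2:5, $3:8, $4:3, $5:0, $6:4, $7:12}
[1] or   $1, $1, $6  →  {$0:0, $1:6, $2:5, $3:8, $4:3, $5:0, $6:4, $7:12}
[2] or   $5, $4, $5  →  {$0:0, $1:6, $2:5, $3:8, $4:3, $5:3, $6:4, $7:12}
[3] beq  $4, $5, L9  →  {$0:0, $1:6, $2:5, $3:8, $4:3, $5:3, $6:4, $7:12}  ⟨branch taken⟩
[4] and  $2, $7, $5  →  {$0:0, $1:6, $2:0, $3:8, $4:3, $5:3, $6:4, $7:12}
[9] slt  $4, $0, $1  →  {$0:0, $1:6, $2:0, $3:8, $4:1, $5:3, $6:4, $7:12}
[10] sub  $3, $4, $6  →  {$0:0, $1:6, $2:0, $3:65533, $4:1, $5:3, $6:4, $7:12}

7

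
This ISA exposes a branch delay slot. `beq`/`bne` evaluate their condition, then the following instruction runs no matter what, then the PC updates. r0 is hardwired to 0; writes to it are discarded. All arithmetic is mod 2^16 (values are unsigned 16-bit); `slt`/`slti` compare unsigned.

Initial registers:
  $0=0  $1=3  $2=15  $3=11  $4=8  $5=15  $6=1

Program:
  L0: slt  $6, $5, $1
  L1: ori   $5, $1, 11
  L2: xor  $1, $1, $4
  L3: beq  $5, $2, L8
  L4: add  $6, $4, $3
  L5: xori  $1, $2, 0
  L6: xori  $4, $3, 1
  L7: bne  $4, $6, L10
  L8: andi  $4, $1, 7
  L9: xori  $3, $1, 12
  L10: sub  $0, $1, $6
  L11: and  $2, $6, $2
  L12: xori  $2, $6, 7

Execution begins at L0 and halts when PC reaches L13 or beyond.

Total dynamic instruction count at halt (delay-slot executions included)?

PC=0  slt  $6, $5, $1        | $0=0 $1=3 $2=15 $3=11 $4=8 $5=15 $6=0
PC=1  ori   $5, $1, 11       | $0=0 $1=3 $2=15 $3=11 $4=8 $5=11 $6=0
PC=2  xor  $1, $1, $4        | $0=0 $1=11 $2=15 $3=11 $4=8 $5=11 $6=0
PC=3  beq  $5, $2, L8        | $0=0 $1=11 $2=15 $3=11 $4=8 $5=11 $6=0  [not taken]
PC=4  add  $6, $4, $3        | $0=0 $1=11 $2=15 $3=11 $4=8 $5=11 $6=19
PC=5  xori  $1, $2, 0        | $0=0 $1=15 $2=15 $3=11 $4=8 $5=11 $6=19
PC=6  xori  $4, $3, 1        | $0=0 $1=15 $2=15 $3=11 $4=10 $5=11 $6=19
PC=7  bne  $4, $6, L10       | $0=0 $1=15 $2=15 $3=11 $4=10 $5=11 $6=19  [TAKEN]
PC=8  andi  $4, $1, 7        | $0=0 $1=15 $2=15 $3=11 $4=7 $5=11 $6=19
PC=10 sub  $0, $1, $6        | $0=0 $1=15 $2=15 $3=11 $4=7 $5=11 $6=19
PC=11 and  $2, $6, $2        | $0=0 $1=15 $2=3 $3=11 $4=7 $5=11 $6=19
PC=12 xori  $2, $6, 7        | $0=0 $1=15 $2=20 $3=11 $4=7 $5=11 $6=19

12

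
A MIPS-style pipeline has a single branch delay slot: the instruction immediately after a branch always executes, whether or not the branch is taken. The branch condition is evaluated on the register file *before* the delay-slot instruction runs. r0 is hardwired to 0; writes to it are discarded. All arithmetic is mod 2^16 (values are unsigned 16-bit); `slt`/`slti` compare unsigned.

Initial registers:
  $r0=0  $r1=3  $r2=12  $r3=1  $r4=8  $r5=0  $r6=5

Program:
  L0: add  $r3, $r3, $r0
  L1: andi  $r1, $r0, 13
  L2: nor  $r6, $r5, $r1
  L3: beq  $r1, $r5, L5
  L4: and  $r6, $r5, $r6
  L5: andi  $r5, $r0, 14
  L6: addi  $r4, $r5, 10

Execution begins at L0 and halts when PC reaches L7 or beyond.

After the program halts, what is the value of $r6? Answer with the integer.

0

#0 add  $r3, $r3, $r0 ; 0/3/12/1/8/0/5
#1 andi  $r1, $r0, 13 ; 0/0/12/1/8/0/5
#2 nor  $r6, $r5, $r1 ; 0/0/12/1/8/0/65535
#3 beq  $r1, $r5, L5 ; 0/0/12/1/8/0/65535 ; →target
#4 and  $r6, $r5, $r6 ; 0/0/12/1/8/0/0
#5 andi  $r5, $r0, 14 ; 0/0/12/1/8/0/0
#6 addi  $r4, $r5, 10 ; 0/0/12/1/10/0/0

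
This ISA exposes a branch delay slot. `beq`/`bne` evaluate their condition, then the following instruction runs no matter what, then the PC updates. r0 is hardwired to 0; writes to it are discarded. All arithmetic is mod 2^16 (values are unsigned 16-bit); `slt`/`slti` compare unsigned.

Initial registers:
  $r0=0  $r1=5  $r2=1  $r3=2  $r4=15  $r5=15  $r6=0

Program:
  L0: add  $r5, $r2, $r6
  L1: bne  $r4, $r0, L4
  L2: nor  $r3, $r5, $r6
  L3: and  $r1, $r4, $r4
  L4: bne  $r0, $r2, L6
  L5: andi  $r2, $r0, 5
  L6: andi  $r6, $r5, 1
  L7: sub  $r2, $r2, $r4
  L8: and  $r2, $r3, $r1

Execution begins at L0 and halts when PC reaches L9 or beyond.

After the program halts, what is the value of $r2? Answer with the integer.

4

  step pc=0: add  $r5, $r2, $r6  regs=(0,5,1,2,15,1,0)
  step pc=1: bne  $r4, $r0, L4  cond=T  regs=(0,5,1,2,15,1,0)
  step pc=2: nor  $r3, $r5, $r6  regs=(0,5,1,65534,15,1,0)
  step pc=4: bne  $r0, $r2, L6  cond=T  regs=(0,5,1,65534,15,1,0)
  step pc=5: andi  $r2, $r0, 5  regs=(0,5,0,65534,15,1,0)
  step pc=6: andi  $r6, $r5, 1  regs=(0,5,0,65534,15,1,1)
  step pc=7: sub  $r2, $r2, $r4  regs=(0,5,65521,65534,15,1,1)
  step pc=8: and  $r2, $r3, $r1  regs=(0,5,4,65534,15,1,1)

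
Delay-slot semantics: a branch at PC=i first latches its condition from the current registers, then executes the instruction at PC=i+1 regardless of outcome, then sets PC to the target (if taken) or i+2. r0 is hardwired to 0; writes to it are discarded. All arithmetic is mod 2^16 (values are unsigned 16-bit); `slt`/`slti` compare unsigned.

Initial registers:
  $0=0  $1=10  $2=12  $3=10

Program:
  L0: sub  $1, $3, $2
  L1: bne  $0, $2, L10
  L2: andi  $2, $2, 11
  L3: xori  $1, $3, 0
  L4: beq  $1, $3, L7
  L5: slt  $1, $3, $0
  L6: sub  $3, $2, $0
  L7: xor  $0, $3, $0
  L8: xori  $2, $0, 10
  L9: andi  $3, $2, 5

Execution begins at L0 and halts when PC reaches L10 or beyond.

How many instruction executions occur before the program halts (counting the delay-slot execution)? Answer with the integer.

  step pc=0: sub  $1, $3, $2  regs=(0,65534,12,10)
  step pc=1: bne  $0, $2, L10  cond=T  regs=(0,65534,12,10)
  step pc=2: andi  $2, $2, 11  regs=(0,65534,8,10)

3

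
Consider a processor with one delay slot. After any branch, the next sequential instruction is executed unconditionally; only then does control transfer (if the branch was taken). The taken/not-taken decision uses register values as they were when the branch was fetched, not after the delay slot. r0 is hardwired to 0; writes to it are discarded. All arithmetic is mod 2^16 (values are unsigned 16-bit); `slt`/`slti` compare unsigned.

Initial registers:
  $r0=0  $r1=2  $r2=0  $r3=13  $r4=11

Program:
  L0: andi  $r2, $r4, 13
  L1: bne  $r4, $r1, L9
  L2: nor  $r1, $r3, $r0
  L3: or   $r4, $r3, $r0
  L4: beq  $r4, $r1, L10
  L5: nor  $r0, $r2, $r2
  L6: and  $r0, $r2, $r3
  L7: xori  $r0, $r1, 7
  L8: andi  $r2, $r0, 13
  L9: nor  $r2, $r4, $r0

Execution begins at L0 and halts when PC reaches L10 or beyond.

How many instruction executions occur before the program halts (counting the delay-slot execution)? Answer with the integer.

4

#0 andi  $r2, $r4, 13 ; 0/2/9/13/11
#1 bne  $r4, $r1, L9 ; 0/2/9/13/11 ; →target
#2 nor  $r1, $r3, $r0 ; 0/65522/9/13/11
#9 nor  $r2, $r4, $r0 ; 0/65522/65524/13/11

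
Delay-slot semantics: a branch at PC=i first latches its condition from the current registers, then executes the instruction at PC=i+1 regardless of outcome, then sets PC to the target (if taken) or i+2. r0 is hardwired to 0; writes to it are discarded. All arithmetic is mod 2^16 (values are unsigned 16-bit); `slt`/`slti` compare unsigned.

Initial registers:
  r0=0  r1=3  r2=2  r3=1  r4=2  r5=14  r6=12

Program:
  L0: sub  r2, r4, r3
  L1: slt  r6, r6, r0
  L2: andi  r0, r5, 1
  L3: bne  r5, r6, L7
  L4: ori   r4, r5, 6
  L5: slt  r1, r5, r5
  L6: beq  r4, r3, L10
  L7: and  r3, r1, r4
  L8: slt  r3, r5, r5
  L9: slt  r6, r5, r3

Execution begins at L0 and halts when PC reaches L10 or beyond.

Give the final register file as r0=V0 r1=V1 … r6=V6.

r0=0 r1=3 r2=1 r3=0 r4=14 r5=14 r6=0

  step pc=0: sub  r2, r4, r3  regs=(0,3,1,1,2,14,12)
  step pc=1: slt  r6, r6, r0  regs=(0,3,1,1,2,14,0)
  step pc=2: andi  r0, r5, 1  regs=(0,3,1,1,2,14,0)
  step pc=3: bne  r5, r6, L7  cond=T  regs=(0,3,1,1,2,14,0)
  step pc=4: ori   r4, r5, 6  regs=(0,3,1,1,14,14,0)
  step pc=7: and  r3, r1, r4  regs=(0,3,1,2,14,14,0)
  step pc=8: slt  r3, r5, r5  regs=(0,3,1,0,14,14,0)
  step pc=9: slt  r6, r5, r3  regs=(0,3,1,0,14,14,0)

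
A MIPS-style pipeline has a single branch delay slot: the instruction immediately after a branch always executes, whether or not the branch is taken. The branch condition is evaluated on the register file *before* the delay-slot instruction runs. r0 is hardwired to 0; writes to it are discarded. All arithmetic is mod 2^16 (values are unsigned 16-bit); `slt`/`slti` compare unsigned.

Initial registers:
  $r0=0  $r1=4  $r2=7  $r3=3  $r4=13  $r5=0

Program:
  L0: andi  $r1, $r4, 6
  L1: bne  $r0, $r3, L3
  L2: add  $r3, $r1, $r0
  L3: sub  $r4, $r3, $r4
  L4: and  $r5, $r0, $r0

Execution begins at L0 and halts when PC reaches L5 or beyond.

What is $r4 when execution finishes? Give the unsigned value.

#0 andi  $r1, $r4, 6 ; 0/4/7/3/13/0
#1 bne  $r0, $r3, L3 ; 0/4/7/3/13/0 ; →target
#2 add  $r3, $r1, $r0 ; 0/4/7/4/13/0
#3 sub  $r4, $r3, $r4 ; 0/4/7/4/65527/0
#4 and  $r5, $r0, $r0 ; 0/4/7/4/65527/0

65527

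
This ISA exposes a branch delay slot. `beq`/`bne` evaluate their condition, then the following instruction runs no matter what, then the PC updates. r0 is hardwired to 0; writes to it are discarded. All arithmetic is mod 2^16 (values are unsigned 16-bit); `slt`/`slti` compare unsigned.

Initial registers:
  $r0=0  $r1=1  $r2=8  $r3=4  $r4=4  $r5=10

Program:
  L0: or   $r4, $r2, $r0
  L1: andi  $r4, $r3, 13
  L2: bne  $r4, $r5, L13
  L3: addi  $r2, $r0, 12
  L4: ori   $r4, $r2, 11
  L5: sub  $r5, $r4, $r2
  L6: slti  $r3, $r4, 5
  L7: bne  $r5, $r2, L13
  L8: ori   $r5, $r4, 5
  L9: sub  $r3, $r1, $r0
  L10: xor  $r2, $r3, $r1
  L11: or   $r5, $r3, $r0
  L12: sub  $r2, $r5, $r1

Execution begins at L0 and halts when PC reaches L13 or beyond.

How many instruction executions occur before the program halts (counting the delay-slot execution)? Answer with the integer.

4

PC=0  or   $r4, $r2, $r0     | $r0=0 $r1=1 $r2=8 $r3=4 $r4=8 $r5=10
PC=1  andi  $r4, $r3, 13     | $r0=0 $r1=1 $r2=8 $r3=4 $r4=4 $r5=10
PC=2  bne  $r4, $r5, L13     | $r0=0 $r1=1 $r2=8 $r3=4 $r4=4 $r5=10  [TAKEN]
PC=3  addi  $r2, $r0, 12     | $r0=0 $r1=1 $r2=12 $r3=4 $r4=4 $r5=10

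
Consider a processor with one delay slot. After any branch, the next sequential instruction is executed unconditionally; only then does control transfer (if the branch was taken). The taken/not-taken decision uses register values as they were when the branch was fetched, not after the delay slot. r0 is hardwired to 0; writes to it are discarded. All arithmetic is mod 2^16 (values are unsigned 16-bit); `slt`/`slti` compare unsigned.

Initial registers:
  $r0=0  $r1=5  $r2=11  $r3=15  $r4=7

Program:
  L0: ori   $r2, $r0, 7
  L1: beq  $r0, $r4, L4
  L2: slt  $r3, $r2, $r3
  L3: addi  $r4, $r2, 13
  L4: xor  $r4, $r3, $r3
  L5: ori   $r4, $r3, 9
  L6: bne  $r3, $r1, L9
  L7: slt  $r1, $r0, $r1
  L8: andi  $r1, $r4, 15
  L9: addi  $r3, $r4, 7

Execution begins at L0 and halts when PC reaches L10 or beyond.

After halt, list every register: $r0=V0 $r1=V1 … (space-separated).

PC=0  ori   $r2, $r0, 7      | $r0=0 $r1=5 $r2=7 $r3=15 $r4=7
PC=1  beq  $r0, $r4, L4      | $r0=0 $r1=5 $r2=7 $r3=15 $r4=7  [not taken]
PC=2  slt  $r3, $r2, $r3     | $r0=0 $r1=5 $r2=7 $r3=1 $r4=7
PC=3  addi  $r4, $r2, 13     | $r0=0 $r1=5 $r2=7 $r3=1 $r4=20
PC=4  xor  $r4, $r3, $r3     | $r0=0 $r1=5 $r2=7 $r3=1 $r4=0
PC=5  ori   $r4, $r3, 9      | $r0=0 $r1=5 $r2=7 $r3=1 $r4=9
PC=6  bne  $r3, $r1, L9      | $r0=0 $r1=5 $r2=7 $r3=1 $r4=9  [TAKEN]
PC=7  slt  $r1, $r0, $r1     | $r0=0 $r1=1 $r2=7 $r3=1 $r4=9
PC=9  addi  $r3, $r4, 7      | $r0=0 $r1=1 $r2=7 $r3=16 $r4=9

$r0=0 $r1=1 $r2=7 $r3=16 $r4=9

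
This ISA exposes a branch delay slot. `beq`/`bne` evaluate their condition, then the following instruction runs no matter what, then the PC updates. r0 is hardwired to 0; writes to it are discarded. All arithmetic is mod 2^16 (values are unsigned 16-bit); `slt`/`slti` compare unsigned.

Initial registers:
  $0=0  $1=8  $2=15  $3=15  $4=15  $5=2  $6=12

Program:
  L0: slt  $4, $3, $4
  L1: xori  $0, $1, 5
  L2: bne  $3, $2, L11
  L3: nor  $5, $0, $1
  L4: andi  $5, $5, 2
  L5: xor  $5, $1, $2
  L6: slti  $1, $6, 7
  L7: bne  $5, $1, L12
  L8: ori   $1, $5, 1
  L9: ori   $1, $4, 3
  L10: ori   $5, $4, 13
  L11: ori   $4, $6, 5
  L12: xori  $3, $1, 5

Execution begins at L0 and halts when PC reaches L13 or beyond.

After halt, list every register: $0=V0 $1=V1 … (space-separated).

$0=0 $1=7 $2=15 $3=2 $4=0 $5=7 $6=12

#0 slt  $4, $3, $4 ; 0/8/15/15/0/2/12
#1 xori  $0, $1, 5 ; 0/8/15/15/0/2/12
#2 bne  $3, $2, L11 ; 0/8/15/15/0/2/12 ; →fallthru
#3 nor  $5, $0, $1 ; 0/8/15/15/0/65527/12
#4 andi  $5, $5, 2 ; 0/8/15/15/0/2/12
#5 xor  $5, $1, $2 ; 0/8/15/15/0/7/12
#6 slti  $1, $6, 7 ; 0/0/15/15/0/7/12
#7 bne  $5, $1, L12 ; 0/0/15/15/0/7/12 ; →target
#8 ori   $1, $5, 1 ; 0/7/15/15/0/7/12
#12 xori  $3, $1, 5 ; 0/7/15/2/0/7/12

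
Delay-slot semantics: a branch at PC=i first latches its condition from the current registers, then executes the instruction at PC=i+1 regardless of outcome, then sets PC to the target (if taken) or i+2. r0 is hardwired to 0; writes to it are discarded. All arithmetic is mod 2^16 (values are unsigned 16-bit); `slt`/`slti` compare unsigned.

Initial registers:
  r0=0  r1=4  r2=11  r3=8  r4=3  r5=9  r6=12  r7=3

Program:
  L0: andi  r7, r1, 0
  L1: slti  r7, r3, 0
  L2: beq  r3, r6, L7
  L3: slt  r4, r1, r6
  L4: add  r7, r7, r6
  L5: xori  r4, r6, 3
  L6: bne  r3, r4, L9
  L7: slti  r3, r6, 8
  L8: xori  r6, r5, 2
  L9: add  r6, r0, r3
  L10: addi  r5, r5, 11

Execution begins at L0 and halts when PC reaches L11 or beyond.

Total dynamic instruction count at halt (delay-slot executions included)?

10

PC=0  andi  r7, r1, 0        | r0=0 r1=4 r2=11 r3=8 r4=3 r5=9 r6=12 r7=0
PC=1  slti  r7, r3, 0        | r0=0 r1=4 r2=11 r3=8 r4=3 r5=9 r6=12 r7=0
PC=2  beq  r3, r6, L7        | r0=0 r1=4 r2=11 r3=8 r4=3 r5=9 r6=12 r7=0  [not taken]
PC=3  slt  r4, r1, r6        | r0=0 r1=4 r2=11 r3=8 r4=1 r5=9 r6=12 r7=0
PC=4  add  r7, r7, r6        | r0=0 r1=4 r2=11 r3=8 r4=1 r5=9 r6=12 r7=12
PC=5  xori  r4, r6, 3        | r0=0 r1=4 r2=11 r3=8 r4=15 r5=9 r6=12 r7=12
PC=6  bne  r3, r4, L9        | r0=0 r1=4 r2=11 r3=8 r4=15 r5=9 r6=12 r7=12  [TAKEN]
PC=7  slti  r3, r6, 8        | r0=0 r1=4 r2=11 r3=0 r4=15 r5=9 r6=12 r7=12
PC=9  add  r6, r0, r3        | r0=0 r1=4 r2=11 r3=0 r4=15 r5=9 r6=0 r7=12
PC=10 addi  r5, r5, 11       | r0=0 r1=4 r2=11 r3=0 r4=15 r5=20 r6=0 r7=12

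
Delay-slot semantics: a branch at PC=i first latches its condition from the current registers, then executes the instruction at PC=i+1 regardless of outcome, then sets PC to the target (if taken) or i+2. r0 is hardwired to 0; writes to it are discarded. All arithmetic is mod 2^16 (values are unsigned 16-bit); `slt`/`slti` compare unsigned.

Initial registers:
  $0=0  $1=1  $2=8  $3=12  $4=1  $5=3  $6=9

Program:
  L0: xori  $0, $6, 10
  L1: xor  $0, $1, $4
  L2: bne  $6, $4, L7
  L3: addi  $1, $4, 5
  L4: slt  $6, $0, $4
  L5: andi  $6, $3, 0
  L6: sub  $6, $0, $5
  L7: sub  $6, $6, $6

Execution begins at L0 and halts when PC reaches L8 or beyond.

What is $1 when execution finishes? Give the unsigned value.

#0 xori  $0, $6, 10 ; 0/1/8/12/1/3/9
#1 xor  $0, $1, $4 ; 0/1/8/12/1/3/9
#2 bne  $6, $4, L7 ; 0/1/8/12/1/3/9 ; →target
#3 addi  $1, $4, 5 ; 0/6/8/12/1/3/9
#7 sub  $6, $6, $6 ; 0/6/8/12/1/3/0

6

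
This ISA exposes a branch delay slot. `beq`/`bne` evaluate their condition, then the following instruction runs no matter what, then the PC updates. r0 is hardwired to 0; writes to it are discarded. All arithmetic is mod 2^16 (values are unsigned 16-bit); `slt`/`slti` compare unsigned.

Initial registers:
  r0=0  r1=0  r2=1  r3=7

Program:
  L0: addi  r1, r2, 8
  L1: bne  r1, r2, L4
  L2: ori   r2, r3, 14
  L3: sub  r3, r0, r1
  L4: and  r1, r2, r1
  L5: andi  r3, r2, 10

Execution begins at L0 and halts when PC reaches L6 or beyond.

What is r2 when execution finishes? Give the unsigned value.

  step pc=0: addi  r1, r2, 8  regs=(0,9,1,7)
  step pc=1: bne  r1, r2, L4  cond=T  regs=(0,9,1,7)
  step pc=2: ori   r2, r3, 14  regs=(0,9,15,7)
  step pc=4: and  r1, r2, r1  regs=(0,9,15,7)
  step pc=5: andi  r3, r2, 10  regs=(0,9,15,10)

15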